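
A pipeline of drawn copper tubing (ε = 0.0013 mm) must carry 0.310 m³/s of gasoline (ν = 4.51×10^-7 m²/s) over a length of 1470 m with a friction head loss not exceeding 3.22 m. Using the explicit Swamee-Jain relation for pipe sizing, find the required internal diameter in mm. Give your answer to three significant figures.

Swamee-Jain (Type III): D = 0.66·[ε^1.25·(LQ²/(gh_f))^4.75 + ν·Q^9.4·(L/(gh_f))^5.2]^0.04
LQ²/(gh_f) = 4.472; L/(gh_f) = 46.54
Term 1 = ε^1.25·(…)^4.75 = 5.40×10^-5; Term 2 = ν·Q^9.4·(…)^5.2 = 0.00351
D = 0.66·(5.40×10^-5 + 0.00351)^0.04 = 0.5268 m = 527 mm
Check: V = 1.42 m/s, Re = 1.66×10^6, f = 0.01076, h_f = 3.10 m ≈ 3.22 m ✓

D ≈ 527 mm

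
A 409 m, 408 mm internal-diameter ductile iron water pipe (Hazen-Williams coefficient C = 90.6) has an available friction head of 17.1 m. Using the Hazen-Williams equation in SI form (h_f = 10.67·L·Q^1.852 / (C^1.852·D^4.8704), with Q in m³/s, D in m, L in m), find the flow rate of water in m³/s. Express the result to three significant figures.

Rearranging: Q = [h_f·C^1.852·D^4.8704 / (10.67·L)]^(1/1.852)
Q = [17.1·90.6^1.852·0.408^4.8704 / (10.67·409)]^0.540 = 0.4302 m³/s

Q ≈ 0.430 m³/s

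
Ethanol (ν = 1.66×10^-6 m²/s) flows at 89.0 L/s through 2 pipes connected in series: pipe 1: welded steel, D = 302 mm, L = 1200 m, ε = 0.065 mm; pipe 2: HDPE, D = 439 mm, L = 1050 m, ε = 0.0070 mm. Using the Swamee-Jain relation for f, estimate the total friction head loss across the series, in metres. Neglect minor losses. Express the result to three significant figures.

Pipe 1: V = 1.242 m/s, Re = 2.26×10^5, ε/D = 2.15×10^-4, f = 0.01697, h_1 = f(L/D)V²/2g = 5.307 m
Pipe 2: V = 0.5880 m/s, Re = 1.55×10^5, ε/D = 1.59×10^-5, f = 0.01645, h_2 = f(L/D)V²/2g = 0.6933 m
Series → Q common, losses add: H = Σh = 6.000 m

H ≈ 6.00 m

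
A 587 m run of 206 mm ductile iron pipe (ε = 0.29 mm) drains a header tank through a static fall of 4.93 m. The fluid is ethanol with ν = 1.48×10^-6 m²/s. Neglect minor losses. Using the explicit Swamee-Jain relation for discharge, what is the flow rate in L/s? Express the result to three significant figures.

Swamee-Jain (Type II): Q = -0.965·√(gD⁵h_f/L)·ln[ε/(3.7D) + √(3.17ν²L/(gD³h_f))]
√(gD⁵h_f/L) = √(9.81·0.206⁵·4.93/587) = 0.005528
ε/(3.7D) = 3.80×10^-4; √(3.17ν²L/(gD³h_f)) = 9.82×10^-5
Q = -0.965·0.005528·ln(4.787×10^-4) = 0.04078 m³/s
Check: V = 1.22 m/s, Re = 1.70×10^5, f = 0.02286, h_f = 4.97 m ≈ 4.93 m ✓

Q ≈ 40.8 L/s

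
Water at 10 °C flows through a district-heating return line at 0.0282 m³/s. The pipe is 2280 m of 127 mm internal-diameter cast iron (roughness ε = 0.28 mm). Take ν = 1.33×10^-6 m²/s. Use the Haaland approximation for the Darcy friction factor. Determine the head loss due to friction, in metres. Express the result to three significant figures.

V = 4Q/(πD²) = 4·0.0282/(π·0.127²) = 2.226 m/s
Re = VD/ν = 2.226·0.127/1.33×10^-6 = 2.13×10^5 → turbulent
ε/D = 0.28/127 = 0.00220
Haaland: f = 0.02478
h_f = f(L/D)V²/(2g) = 0.02478·(2280/0.127)·2.226²/(2·9.81) = 112.4 m

h_f ≈ 112 m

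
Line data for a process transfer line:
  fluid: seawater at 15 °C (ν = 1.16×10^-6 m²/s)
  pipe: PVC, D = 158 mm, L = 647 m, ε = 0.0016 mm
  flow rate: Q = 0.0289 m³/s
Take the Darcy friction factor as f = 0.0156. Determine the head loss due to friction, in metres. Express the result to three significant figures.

h_f ≈ 7.07 m

V = 4Q/(πD²) = 4·0.0289/(π·0.158²) = 1.474 m/s
h_f = f(L/D)V²/(2g) = 0.01560·(647/0.158)·1.474²/(2·9.81) = 7.074 m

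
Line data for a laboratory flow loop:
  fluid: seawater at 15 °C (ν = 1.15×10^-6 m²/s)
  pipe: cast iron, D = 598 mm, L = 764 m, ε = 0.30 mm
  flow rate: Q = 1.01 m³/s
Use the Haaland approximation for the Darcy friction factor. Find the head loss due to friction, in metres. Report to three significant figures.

h_f ≈ 14.3 m

V = 4Q/(πD²) = 4·1.01/(π·0.598²) = 3.596 m/s
Re = VD/ν = 3.596·0.598/1.15×10^-6 = 1.87×10^6 → turbulent
ε/D = 0.30/598 = 5.02×10^-4
Haaland: f = 0.01698
h_f = f(L/D)V²/(2g) = 0.01698·(764/0.598)·3.596²/(2·9.81) = 14.30 m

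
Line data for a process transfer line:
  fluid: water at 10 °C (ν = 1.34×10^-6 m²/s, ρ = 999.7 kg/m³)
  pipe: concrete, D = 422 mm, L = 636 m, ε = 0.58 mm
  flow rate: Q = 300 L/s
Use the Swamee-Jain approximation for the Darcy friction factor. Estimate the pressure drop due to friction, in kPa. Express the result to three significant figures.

V = 4Q/(πD²) = 4·0.300/(π·0.422²) = 2.145 m/s
Re = VD/ν = 2.145·0.422/1.34×10^-6 = 6.75×10^5 → turbulent
ε/D = 0.58/422 = 0.00137
Swamee-Jain: f = 0.02171
h_f = f(L/D)V²/(2g) = 0.02171·(636/0.422)·2.145²/(2·9.81) = 7.671 m
Δp = ρg·h_f = 999.7·9.81·7.671 = 75.23 kPa

Δp ≈ 75.2 kPa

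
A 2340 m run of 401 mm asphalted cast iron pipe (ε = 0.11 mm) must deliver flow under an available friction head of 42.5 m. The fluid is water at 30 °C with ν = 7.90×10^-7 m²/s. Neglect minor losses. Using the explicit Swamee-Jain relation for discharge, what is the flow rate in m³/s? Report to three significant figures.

Swamee-Jain (Type II): Q = -0.965·√(gD⁵h_f/L)·ln[ε/(3.7D) + √(3.17ν²L/(gD³h_f))]
√(gD⁵h_f/L) = √(9.81·0.401⁵·42.5/2340) = 0.04298
ε/(3.7D) = 7.41×10^-5; √(3.17ν²L/(gD³h_f)) = 1.31×10^-5
Q = -0.965·0.04298·ln(8.726×10^-5) = 0.3877 m³/s
Check: V = 3.07 m/s, Re = 1.56×10^6, f = 0.01525, h_f = 42.7 m ≈ 42.5 m ✓

Q ≈ 0.388 m³/s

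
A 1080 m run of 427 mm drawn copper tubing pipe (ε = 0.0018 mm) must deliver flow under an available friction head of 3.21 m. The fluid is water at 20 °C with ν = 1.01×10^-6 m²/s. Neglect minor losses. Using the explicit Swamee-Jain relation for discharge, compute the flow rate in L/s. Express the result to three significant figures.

Q ≈ 199 L/s

Swamee-Jain (Type II): Q = -0.965·√(gD⁵h_f/L)·ln[ε/(3.7D) + √(3.17ν²L/(gD³h_f))]
√(gD⁵h_f/L) = √(9.81·0.427⁵·3.21/1080) = 0.02034
ε/(3.7D) = 1.14×10^-6; √(3.17ν²L/(gD³h_f)) = 3.77×10^-5
Q = -0.965·0.02034·ln(3.888×10^-5) = 0.1994 m³/s
Check: V = 1.39 m/s, Re = 5.89×10^5, f = 0.01279, h_f = 3.20 m ≈ 3.21 m ✓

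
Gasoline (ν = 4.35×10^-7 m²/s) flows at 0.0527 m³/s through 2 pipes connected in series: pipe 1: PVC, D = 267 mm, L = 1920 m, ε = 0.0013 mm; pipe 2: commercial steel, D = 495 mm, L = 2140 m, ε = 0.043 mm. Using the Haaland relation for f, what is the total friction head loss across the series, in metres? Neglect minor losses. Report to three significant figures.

H ≈ 4.40 m

Pipe 1: V = 0.9412 m/s, Re = 5.78×10^5, ε/D = 4.87×10^-6, f = 0.01279, h_1 = f(L/D)V²/2g = 4.153 m
Pipe 2: V = 0.2738 m/s, Re = 3.12×10^5, ε/D = 8.69×10^-5, f = 0.01503, h_2 = f(L/D)V²/2g = 0.2484 m
Series → Q common, losses add: H = Σh = 4.402 m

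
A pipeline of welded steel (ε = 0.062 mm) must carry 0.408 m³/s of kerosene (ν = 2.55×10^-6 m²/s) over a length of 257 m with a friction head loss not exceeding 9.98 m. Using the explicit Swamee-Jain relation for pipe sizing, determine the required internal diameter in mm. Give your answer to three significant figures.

D ≈ 356 mm

Swamee-Jain (Type III): D = 0.66·[ε^1.25·(LQ²/(gh_f))^4.75 + ν·Q^9.4·(L/(gh_f))^5.2]^0.04
LQ²/(gh_f) = 0.4370; L/(gh_f) = 2.625
Term 1 = ε^1.25·(…)^4.75 = 1.08×10^-7; Term 2 = ν·Q^9.4·(…)^5.2 = 8.44×10^-8
D = 0.66·(1.08×10^-7 + 8.44×10^-8)^0.04 = 0.3555 m = 356 mm
Check: V = 4.11 m/s, Re = 5.73×10^5, f = 0.01508, h_f = 9.38 m ≈ 9.98 m ✓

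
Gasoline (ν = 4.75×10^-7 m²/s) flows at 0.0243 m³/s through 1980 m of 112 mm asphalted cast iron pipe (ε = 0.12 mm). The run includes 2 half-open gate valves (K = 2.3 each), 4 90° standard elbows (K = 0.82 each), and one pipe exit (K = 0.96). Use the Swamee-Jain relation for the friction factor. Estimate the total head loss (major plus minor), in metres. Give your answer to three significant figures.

V = 4Q/(πD²) = 2.466 m/s; V²/2g = 0.3101 m
Re = 5.82×10^5, ε/D = 0.00107 → f = 0.02058 (Swamee-Jain)
Major: h_f = f(L/D)·V²/2g = 0.02058·17679·0.3101 = 112.8 m
Minor: ΣK = 8.84; h_m = ΣK·V²/2g = 2.741 m
Total H_L = 112.8 + 2.741 = 115.5 m

H_L ≈ 116 m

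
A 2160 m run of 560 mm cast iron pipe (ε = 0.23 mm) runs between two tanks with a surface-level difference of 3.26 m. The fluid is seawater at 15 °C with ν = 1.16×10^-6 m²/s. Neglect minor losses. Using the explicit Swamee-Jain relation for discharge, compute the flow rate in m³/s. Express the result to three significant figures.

Swamee-Jain (Type II): Q = -0.965·√(gD⁵h_f/L)·ln[ε/(3.7D) + √(3.17ν²L/(gD³h_f))]
√(gD⁵h_f/L) = √(9.81·0.560⁵·3.26/2160) = 0.02856
ε/(3.7D) = 1.11×10^-4; √(3.17ν²L/(gD³h_f)) = 4.05×10^-5
Q = -0.965·0.02856·ln(1.515×10^-4) = 0.2424 m³/s
Check: V = 0.984 m/s, Re = 4.75×10^5, f = 0.01724, h_f = 3.28 m ≈ 3.26 m ✓

Q ≈ 0.242 m³/s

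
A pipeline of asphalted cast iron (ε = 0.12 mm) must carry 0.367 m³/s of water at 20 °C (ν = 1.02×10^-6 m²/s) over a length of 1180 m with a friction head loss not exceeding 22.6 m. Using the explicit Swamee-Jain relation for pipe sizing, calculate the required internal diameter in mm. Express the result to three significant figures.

Swamee-Jain (Type III): D = 0.66·[ε^1.25·(LQ²/(gh_f))^4.75 + ν·Q^9.4·(L/(gh_f))^5.2]^0.04
LQ²/(gh_f) = 0.7169; L/(gh_f) = 5.322
Term 1 = ε^1.25·(…)^4.75 = 2.58×10^-6; Term 2 = ν·Q^9.4·(…)^5.2 = 4.92×10^-7
D = 0.66·(2.58×10^-6 + 4.92×10^-7)^0.04 = 0.3973 m = 397 mm
Check: V = 2.96 m/s, Re = 1.15×10^6, f = 0.01568, h_f = 20.8 m ≈ 22.6 m ✓

D ≈ 397 mm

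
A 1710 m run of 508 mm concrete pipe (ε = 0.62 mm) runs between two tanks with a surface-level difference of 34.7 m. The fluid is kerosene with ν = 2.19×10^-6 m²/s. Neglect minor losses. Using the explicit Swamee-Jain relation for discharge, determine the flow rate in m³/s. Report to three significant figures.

Swamee-Jain (Type II): Q = -0.965·√(gD⁵h_f/L)·ln[ε/(3.7D) + √(3.17ν²L/(gD³h_f))]
√(gD⁵h_f/L) = √(9.81·0.508⁵·34.7/1710) = 0.08207
ε/(3.7D) = 3.30×10^-4; √(3.17ν²L/(gD³h_f)) = 2.41×10^-5
Q = -0.965·0.08207·ln(3.540×10^-4) = 0.6293 m³/s
Check: V = 3.10 m/s, Re = 7.20×10^5, f = 0.02109, h_f = 34.9 m ≈ 34.7 m ✓

Q ≈ 0.629 m³/s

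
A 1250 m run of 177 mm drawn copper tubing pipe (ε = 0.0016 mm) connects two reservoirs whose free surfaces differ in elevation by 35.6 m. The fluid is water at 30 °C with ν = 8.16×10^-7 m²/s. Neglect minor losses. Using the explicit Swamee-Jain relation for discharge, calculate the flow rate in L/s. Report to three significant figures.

Q ≈ 68.2 L/s

Swamee-Jain (Type II): Q = -0.965·√(gD⁵h_f/L)·ln[ε/(3.7D) + √(3.17ν²L/(gD³h_f))]
√(gD⁵h_f/L) = √(9.81·0.177⁵·35.6/1250) = 0.006967
ε/(3.7D) = 2.44×10^-6; √(3.17ν²L/(gD³h_f)) = 3.69×10^-5
Q = -0.965·0.006967·ln(3.935×10^-5) = 0.06819 m³/s
Check: V = 2.77 m/s, Re = 6.01×10^5, f = 0.01283, h_f = 35.5 m ≈ 35.6 m ✓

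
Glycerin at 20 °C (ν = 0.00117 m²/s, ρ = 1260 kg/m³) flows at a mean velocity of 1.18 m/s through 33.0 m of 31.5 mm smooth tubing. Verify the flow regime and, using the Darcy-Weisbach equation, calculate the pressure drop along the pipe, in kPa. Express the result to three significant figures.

Re = VD/ν = 1.18·0.03150/0.00117 = 31.8 → laminar (Re < 2300)
f = 64/Re = 2.015
h_f = f(L/D)V²/(2g) = 2.015·(33.0/0.03150)·1.18²/(2·9.81) = 149.8 m
Δp = ρg·h_f = 1260·9.81·149.8 = 1851 kPa

Δp ≈ 1850 kPa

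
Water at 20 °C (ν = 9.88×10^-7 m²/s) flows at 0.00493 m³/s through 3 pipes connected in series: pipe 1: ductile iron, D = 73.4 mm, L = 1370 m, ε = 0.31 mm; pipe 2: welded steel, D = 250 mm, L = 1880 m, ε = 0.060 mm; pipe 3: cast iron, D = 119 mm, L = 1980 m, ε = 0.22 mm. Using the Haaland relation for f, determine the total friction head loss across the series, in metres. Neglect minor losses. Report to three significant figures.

H ≈ 43.2 m

Pipe 1: V = 1.165 m/s, Re = 8.66×10^4, ε/D = 0.00422, f = 0.03002, h_1 = f(L/D)V²/2g = 38.76 m
Pipe 2: V = 0.1004 m/s, Re = 2.54×10^4, ε/D = 2.40×10^-4, f = 0.02474, h_2 = f(L/D)V²/2g = 0.09567 m
Pipe 3: V = 0.4433 m/s, Re = 5.34×10^4, ε/D = 0.00185, f = 0.02576, h_3 = f(L/D)V²/2g = 4.293 m
Series → Q common, losses add: H = Σh = 43.15 m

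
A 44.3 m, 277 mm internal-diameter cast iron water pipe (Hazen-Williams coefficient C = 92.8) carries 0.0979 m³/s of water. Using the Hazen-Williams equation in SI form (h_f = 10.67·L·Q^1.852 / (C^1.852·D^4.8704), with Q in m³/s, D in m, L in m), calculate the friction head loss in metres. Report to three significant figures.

h_f ≈ 0.753 m

h_f = 10.67·44.3·0.0979^1.852 / (92.8^1.852·0.277^4.8704) = 0.7533 m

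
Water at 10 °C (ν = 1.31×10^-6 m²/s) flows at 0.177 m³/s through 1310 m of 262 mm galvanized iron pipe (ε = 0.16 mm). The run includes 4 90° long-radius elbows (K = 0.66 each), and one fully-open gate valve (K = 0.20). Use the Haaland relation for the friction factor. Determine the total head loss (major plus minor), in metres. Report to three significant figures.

V = 4Q/(πD²) = 3.283 m/s; V²/2g = 0.5494 m
Re = 6.57×10^5, ε/D = 6.11×10^-4 → f = 0.01808 (Haaland)
Major: h_f = f(L/D)·V²/2g = 0.01808·5000·0.5494 = 49.66 m
Minor: ΣK = 2.84; h_m = ΣK·V²/2g = 1.560 m
Total H_L = 49.66 + 1.560 = 51.22 m

H_L ≈ 51.2 m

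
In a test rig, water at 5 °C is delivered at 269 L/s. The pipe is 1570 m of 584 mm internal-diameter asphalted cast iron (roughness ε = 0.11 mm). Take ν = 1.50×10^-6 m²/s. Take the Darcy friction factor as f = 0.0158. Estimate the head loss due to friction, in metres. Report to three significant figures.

V = 4Q/(πD²) = 4·0.269/(π·0.584²) = 1.004 m/s
h_f = f(L/D)V²/(2g) = 0.01580·(1570/0.584)·1.004²/(2·9.81) = 2.183 m

h_f ≈ 2.18 m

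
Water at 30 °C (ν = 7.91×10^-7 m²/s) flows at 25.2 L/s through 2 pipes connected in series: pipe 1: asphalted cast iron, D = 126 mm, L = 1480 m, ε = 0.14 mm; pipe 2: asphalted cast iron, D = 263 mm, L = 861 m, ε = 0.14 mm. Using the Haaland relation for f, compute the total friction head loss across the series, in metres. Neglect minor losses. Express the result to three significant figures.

Pipe 1: V = 2.021 m/s, Re = 3.22×10^5, ε/D = 0.00111, f = 0.02093, h_1 = f(L/D)V²/2g = 51.18 m
Pipe 2: V = 0.4639 m/s, Re = 1.54×10^5, ε/D = 5.32×10^-4, f = 0.01925, h_2 = f(L/D)V²/2g = 0.6913 m
Series → Q common, losses add: H = Σh = 51.87 m

H ≈ 51.9 m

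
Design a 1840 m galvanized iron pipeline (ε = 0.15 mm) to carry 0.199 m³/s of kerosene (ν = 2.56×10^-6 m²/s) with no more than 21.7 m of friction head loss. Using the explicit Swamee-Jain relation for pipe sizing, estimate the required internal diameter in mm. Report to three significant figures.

D ≈ 352 mm

Swamee-Jain (Type III): D = 0.66·[ε^1.25·(LQ²/(gh_f))^4.75 + ν·Q^9.4·(L/(gh_f))^5.2]^0.04
LQ²/(gh_f) = 0.3423; L/(gh_f) = 8.643
Term 1 = ε^1.25·(…)^4.75 = 1.02×10^-7; Term 2 = ν·Q^9.4·(…)^5.2 = 4.88×10^-8
D = 0.66·(1.02×10^-7 + 4.88×10^-8)^0.04 = 0.3521 m = 352 mm
Check: V = 2.04 m/s, Re = 2.81×10^5, f = 0.01798, h_f = 20.0 m ≈ 21.7 m ✓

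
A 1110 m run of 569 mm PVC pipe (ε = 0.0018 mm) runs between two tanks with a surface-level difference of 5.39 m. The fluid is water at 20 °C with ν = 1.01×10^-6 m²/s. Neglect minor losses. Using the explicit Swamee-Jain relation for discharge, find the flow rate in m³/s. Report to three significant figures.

Swamee-Jain (Type II): Q = -0.965·√(gD⁵h_f/L)·ln[ε/(3.7D) + √(3.17ν²L/(gD³h_f))]
√(gD⁵h_f/L) = √(9.81·0.569⁵·5.39/1110) = 0.05330
ε/(3.7D) = 8.55×10^-7; √(3.17ν²L/(gD³h_f)) = 1.92×10^-5
Q = -0.965·0.05330·ln(2.005×10^-5) = 0.5564 m³/s
Check: V = 2.19 m/s, Re = 1.23×10^6, f = 0.01130, h_f = 5.38 m ≈ 5.39 m ✓

Q ≈ 0.556 m³/s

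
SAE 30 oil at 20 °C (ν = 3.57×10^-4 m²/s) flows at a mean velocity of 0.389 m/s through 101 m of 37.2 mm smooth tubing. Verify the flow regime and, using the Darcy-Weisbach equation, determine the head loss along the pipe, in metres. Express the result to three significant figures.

Re = VD/ν = 0.389·0.03720/3.57×10^-4 = 40.5 → laminar (Re < 2300)
f = 64/Re = 1.579
h_f = f(L/D)V²/(2g) = 1.579·(101/0.03720)·0.389²/(2·9.81) = 33.06 m

h_f ≈ 33.1 m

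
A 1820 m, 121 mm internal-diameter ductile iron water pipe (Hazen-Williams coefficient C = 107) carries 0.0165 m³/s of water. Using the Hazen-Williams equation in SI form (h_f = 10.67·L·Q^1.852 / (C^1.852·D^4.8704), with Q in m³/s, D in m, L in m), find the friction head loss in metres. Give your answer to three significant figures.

h_f ≈ 49.6 m

h_f = 10.67·1820·0.0165^1.852 / (107^1.852·0.121^4.8704) = 49.64 m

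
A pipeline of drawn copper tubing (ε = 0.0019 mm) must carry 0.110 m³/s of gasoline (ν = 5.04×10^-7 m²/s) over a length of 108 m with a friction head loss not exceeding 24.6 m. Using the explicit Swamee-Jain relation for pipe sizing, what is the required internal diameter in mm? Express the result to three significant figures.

Swamee-Jain (Type III): D = 0.66·[ε^1.25·(LQ²/(gh_f))^4.75 + ν·Q^9.4·(L/(gh_f))^5.2]^0.04
LQ²/(gh_f) = 0.005415; L/(gh_f) = 0.4475
Term 1 = ε^1.25·(…)^4.75 = 1.21×10^-18; Term 2 = ν·Q^9.4·(…)^5.2 = 7.51×10^-18
D = 0.66·(1.21×10^-18 + 7.51×10^-18)^0.04 = 0.1371 m = 137 mm
Check: V = 7.45 m/s, Re = 2.03×10^6, f = 0.01085, h_f = 24.2 m ≈ 24.6 m ✓

D ≈ 137 mm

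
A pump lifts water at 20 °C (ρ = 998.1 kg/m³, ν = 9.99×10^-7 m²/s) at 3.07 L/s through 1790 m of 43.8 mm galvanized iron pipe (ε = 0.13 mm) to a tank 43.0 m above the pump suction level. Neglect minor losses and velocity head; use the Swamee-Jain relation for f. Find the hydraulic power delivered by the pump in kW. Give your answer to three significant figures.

V = 4Q/(πD²) = 2.038 m/s; Re = 8.93×10^4; ε/D = 0.00297; f = 0.02780
h_f = f(L/D)V²/2g = 240.4 m
Total head H = z + h_f = 43.0 + 240.4 = 283.4 m
P_hyd = ρgQH = 998.1·9.81·0.00307·283.4 = 8.519 kW

P_hyd ≈ 8.52 kW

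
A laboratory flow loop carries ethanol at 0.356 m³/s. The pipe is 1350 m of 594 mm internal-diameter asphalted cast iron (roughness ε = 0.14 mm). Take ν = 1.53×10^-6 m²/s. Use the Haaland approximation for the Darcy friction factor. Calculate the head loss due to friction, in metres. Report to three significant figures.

V = 4Q/(πD²) = 4·0.356/(π·0.594²) = 1.285 m/s
Re = VD/ν = 1.285·0.594/1.53×10^-6 = 4.99×10^5 → turbulent
ε/D = 0.14/594 = 2.36×10^-4
Haaland: f = 0.01562
h_f = f(L/D)V²/(2g) = 0.01562·(1350/0.594)·1.285²/(2·9.81) = 2.986 m

h_f ≈ 2.99 m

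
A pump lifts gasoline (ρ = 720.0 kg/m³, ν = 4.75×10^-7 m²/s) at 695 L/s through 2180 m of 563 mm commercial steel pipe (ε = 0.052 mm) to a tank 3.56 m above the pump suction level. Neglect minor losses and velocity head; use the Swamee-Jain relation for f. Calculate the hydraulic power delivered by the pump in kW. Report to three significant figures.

V = 4Q/(πD²) = 2.792 m/s; Re = 3.31×10^6; ε/D = 9.24×10^-5; f = 0.01243
h_f = f(L/D)V²/2g = 19.12 m
Total head H = z + h_f = 3.56 + 19.12 = 22.68 m
P_hyd = ρgQH = 720.0·9.81·0.695·22.68 = 111.3 kW

P_hyd ≈ 111 kW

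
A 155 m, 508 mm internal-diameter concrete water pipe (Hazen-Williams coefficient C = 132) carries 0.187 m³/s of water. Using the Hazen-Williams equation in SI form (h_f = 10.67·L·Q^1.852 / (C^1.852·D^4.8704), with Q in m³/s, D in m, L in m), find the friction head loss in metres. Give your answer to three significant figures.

h_f ≈ 0.237 m

h_f = 10.67·155·0.187^1.852 / (132^1.852·0.508^4.8704) = 0.2372 m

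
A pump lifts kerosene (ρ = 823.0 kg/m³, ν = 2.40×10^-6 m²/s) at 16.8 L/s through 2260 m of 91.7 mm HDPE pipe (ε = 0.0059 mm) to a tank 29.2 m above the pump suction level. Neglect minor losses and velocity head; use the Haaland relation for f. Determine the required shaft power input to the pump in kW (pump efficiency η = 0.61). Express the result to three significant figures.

P_shaft ≈ 39.4 kW

V = 4Q/(πD²) = 2.544 m/s; Re = 9.72×10^4; ε/D = 6.43×10^-5; f = 0.01820
h_f = f(L/D)V²/2g = 147.9 m
Total head H = z + h_f = 29.2 + 147.9 = 177.1 m
P_hyd = ρgQH = 823.0·9.81·0.0168·177.1 = 24.03 kW
P_shaft = P_hyd/η = 24.03/0.61 = 39.39 kW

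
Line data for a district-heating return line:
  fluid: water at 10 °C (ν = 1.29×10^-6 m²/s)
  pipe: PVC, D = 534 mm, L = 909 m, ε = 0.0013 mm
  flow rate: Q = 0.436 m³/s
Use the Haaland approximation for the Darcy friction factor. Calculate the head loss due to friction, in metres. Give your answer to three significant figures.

h_f ≈ 3.96 m

V = 4Q/(πD²) = 4·0.436/(π·0.534²) = 1.947 m/s
Re = VD/ν = 1.947·0.534/1.29×10^-6 = 8.06×10^5 → turbulent
ε/D = 0.0013/534 = 2.43×10^-6
Haaland: f = 0.01205
h_f = f(L/D)V²/(2g) = 0.01205·(909/0.534)·1.947²/(2·9.81) = 3.963 m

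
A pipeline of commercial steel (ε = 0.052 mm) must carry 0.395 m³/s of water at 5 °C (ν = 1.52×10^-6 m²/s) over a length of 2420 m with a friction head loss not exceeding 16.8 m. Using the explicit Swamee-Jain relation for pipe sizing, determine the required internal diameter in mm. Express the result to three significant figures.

Swamee-Jain (Type III): D = 0.66·[ε^1.25·(LQ²/(gh_f))^4.75 + ν·Q^9.4·(L/(gh_f))^5.2]^0.04
LQ²/(gh_f) = 2.291; L/(gh_f) = 14.68
Term 1 = ε^1.25·(…)^4.75 = 2.27×10^-4; Term 2 = ν·Q^9.4·(…)^5.2 = 2.87×10^-4
D = 0.66·(2.27×10^-4 + 2.87×10^-4)^0.04 = 0.4875 m = 487 mm
Check: V = 2.12 m/s, Re = 6.79×10^5, f = 0.01408, h_f = 16.0 m ≈ 16.8 m ✓

D ≈ 487 mm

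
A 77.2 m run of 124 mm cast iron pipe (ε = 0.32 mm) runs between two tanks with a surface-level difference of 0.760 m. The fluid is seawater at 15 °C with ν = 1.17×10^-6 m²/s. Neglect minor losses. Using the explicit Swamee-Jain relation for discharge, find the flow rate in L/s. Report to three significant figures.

Swamee-Jain (Type II): Q = -0.965·√(gD⁵h_f/L)·ln[ε/(3.7D) + √(3.17ν²L/(gD³h_f))]
√(gD⁵h_f/L) = √(9.81·0.124⁵·0.760/77.2) = 0.001683
ε/(3.7D) = 6.97×10^-4; √(3.17ν²L/(gD³h_f)) = 1.54×10^-4
Q = -0.965·0.001683·ln(8.510×10^-4) = 0.01148 m³/s
Check: V = 0.950 m/s, Re = 1.01×10^5, f = 0.02676, h_f = 0.767 m ≈ 0.760 m ✓

Q ≈ 11.5 L/s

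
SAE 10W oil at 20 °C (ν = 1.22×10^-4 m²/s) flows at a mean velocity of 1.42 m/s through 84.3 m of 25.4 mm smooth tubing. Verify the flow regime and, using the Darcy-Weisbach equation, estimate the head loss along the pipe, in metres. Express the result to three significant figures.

Re = VD/ν = 1.42·0.02540/1.22×10^-4 = 296 → laminar (Re < 2300)
f = 64/Re = 0.2165
h_f = f(L/D)V²/(2g) = 0.2165·(84.3/0.02540)·1.42²/(2·9.81) = 73.84 m

h_f ≈ 73.8 m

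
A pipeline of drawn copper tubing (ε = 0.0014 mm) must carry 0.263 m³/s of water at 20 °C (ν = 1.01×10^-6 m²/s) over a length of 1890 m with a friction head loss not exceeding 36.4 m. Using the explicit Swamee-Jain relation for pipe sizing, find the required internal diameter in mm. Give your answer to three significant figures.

D ≈ 325 mm

Swamee-Jain (Type III): D = 0.66·[ε^1.25·(LQ²/(gh_f))^4.75 + ν·Q^9.4·(L/(gh_f))^5.2]^0.04
LQ²/(gh_f) = 0.3661; L/(gh_f) = 5.293
Term 1 = ε^1.25·(…)^4.75 = 4.07×10^-10; Term 2 = ν·Q^9.4·(…)^5.2 = 2.07×10^-8
D = 0.66·(4.07×10^-10 + 2.07×10^-8)^0.04 = 0.3255 m = 325 mm
Check: V = 3.16 m/s, Re = 1.02×10^6, f = 0.01168, h_f = 34.6 m ≈ 36.4 m ✓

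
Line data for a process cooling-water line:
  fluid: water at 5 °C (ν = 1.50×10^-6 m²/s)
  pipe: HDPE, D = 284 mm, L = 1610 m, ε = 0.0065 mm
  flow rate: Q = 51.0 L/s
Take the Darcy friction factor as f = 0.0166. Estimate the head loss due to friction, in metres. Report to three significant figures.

h_f ≈ 3.11 m

V = 4Q/(πD²) = 4·0.0510/(π·0.284²) = 0.8051 m/s
h_f = f(L/D)V²/(2g) = 0.01660·(1610/0.284)·0.8051²/(2·9.81) = 3.109 m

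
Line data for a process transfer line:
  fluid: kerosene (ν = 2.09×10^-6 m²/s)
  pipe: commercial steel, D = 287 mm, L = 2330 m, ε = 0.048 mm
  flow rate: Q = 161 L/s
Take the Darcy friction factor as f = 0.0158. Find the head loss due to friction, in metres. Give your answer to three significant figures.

h_f ≈ 40.5 m

V = 4Q/(πD²) = 4·0.161/(π·0.287²) = 2.489 m/s
h_f = f(L/D)V²/(2g) = 0.01580·(2330/0.287)·2.489²/(2·9.81) = 40.49 m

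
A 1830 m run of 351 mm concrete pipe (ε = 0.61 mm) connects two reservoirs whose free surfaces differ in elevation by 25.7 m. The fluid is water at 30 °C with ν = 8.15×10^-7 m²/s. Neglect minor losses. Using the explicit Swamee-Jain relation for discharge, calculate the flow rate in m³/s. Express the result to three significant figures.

Q ≈ 0.199 m³/s

Swamee-Jain (Type II): Q = -0.965·√(gD⁵h_f/L)·ln[ε/(3.7D) + √(3.17ν²L/(gD³h_f))]
√(gD⁵h_f/L) = √(9.81·0.351⁵·25.7/1830) = 0.02709
ε/(3.7D) = 4.70×10^-4; √(3.17ν²L/(gD³h_f)) = 1.88×10^-5
Q = -0.965·0.02709·ln(4.885×10^-4) = 0.1993 m³/s
Check: V = 2.06 m/s, Re = 8.87×10^5, f = 0.02288, h_f = 25.8 m ≈ 25.7 m ✓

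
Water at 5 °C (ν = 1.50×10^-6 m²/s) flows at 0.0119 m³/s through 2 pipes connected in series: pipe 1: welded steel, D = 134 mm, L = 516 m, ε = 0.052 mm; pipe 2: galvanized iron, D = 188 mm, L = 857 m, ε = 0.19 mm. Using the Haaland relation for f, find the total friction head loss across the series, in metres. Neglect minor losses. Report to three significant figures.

Pipe 1: V = 0.8438 m/s, Re = 7.54×10^4, ε/D = 3.88×10^-4, f = 0.02043, h_1 = f(L/D)V²/2g = 2.855 m
Pipe 2: V = 0.4287 m/s, Re = 5.37×10^4, ε/D = 0.00101, f = 0.02354, h_2 = f(L/D)V²/2g = 1.005 m
Series → Q common, losses add: H = Σh = 3.860 m

H ≈ 3.86 m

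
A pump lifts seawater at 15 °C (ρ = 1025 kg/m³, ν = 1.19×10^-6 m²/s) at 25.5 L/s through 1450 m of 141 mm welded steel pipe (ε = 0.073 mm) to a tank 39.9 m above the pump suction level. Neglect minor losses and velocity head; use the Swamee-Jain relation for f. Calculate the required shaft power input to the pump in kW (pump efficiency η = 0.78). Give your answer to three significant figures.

P_shaft ≈ 21.9 kW

V = 4Q/(πD²) = 1.633 m/s; Re = 1.94×10^5; ε/D = 5.18×10^-4; f = 0.01908
h_f = f(L/D)V²/2g = 26.68 m
Total head H = z + h_f = 39.9 + 26.68 = 66.58 m
P_hyd = ρgQH = 1025·9.81·0.0255·66.58 = 17.07 kW
P_shaft = P_hyd/η = 17.07/0.78 = 21.89 kW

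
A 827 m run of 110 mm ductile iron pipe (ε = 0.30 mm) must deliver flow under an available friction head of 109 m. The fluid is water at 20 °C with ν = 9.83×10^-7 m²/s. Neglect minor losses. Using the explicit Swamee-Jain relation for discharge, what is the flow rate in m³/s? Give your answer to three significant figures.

Swamee-Jain (Type II): Q = -0.965·√(gD⁵h_f/L)·ln[ε/(3.7D) + √(3.17ν²L/(gD³h_f))]
√(gD⁵h_f/L) = √(9.81·0.110⁵·109/827) = 0.004563
ε/(3.7D) = 7.37×10^-4; √(3.17ν²L/(gD³h_f)) = 4.22×10^-5
Q = -0.965·0.004563·ln(7.793×10^-4) = 0.03152 m³/s
Check: V = 3.32 m/s, Re = 3.71×10^5, f = 0.02600, h_f = 110 m ≈ 109 m ✓

Q ≈ 0.0315 m³/s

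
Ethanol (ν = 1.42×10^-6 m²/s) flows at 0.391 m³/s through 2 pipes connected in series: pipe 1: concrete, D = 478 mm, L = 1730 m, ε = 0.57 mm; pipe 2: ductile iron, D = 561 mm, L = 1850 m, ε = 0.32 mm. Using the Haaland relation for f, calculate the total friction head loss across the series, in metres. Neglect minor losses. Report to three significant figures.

Pipe 1: V = 2.179 m/s, Re = 7.33×10^5, ε/D = 0.00119, f = 0.02086, h_1 = f(L/D)V²/2g = 18.27 m
Pipe 2: V = 1.582 m/s, Re = 6.25×10^5, ε/D = 5.70×10^-4, f = 0.01786, h_2 = f(L/D)V²/2g = 7.513 m
Series → Q common, losses add: H = Σh = 25.78 m

H ≈ 25.8 m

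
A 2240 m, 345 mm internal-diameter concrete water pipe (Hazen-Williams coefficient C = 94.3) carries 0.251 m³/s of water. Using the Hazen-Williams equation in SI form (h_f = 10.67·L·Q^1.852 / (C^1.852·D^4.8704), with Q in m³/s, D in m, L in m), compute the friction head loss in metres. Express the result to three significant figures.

h_f ≈ 72.6 m

h_f = 10.67·2240·0.251^1.852 / (94.3^1.852·0.345^4.8704) = 72.58 m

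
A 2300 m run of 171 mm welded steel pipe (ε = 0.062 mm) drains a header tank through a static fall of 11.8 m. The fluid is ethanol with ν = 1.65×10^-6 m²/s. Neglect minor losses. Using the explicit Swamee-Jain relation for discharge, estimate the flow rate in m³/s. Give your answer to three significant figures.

Swamee-Jain (Type II): Q = -0.965·√(gD⁵h_f/L)·ln[ε/(3.7D) + √(3.17ν²L/(gD³h_f))]
√(gD⁵h_f/L) = √(9.81·0.171⁵·11.8/2300) = 0.002713
ε/(3.7D) = 9.80×10^-5; √(3.17ν²L/(gD³h_f)) = 1.85×10^-4
Q = -0.965·0.002713·ln(2.832×10^-4) = 0.02139 m³/s
Check: V = 0.931 m/s, Re = 9.65×10^4, f = 0.01990, h_f = 11.8 m ≈ 11.8 m ✓

Q ≈ 0.0214 m³/s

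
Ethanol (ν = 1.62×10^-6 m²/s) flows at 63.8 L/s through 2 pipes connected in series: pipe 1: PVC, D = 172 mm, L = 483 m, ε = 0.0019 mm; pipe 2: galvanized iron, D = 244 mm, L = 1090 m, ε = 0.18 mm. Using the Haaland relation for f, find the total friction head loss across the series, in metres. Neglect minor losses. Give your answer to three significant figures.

H ≈ 24.0 m

Pipe 1: V = 2.746 m/s, Re = 2.92×10^5, ε/D = 1.10×10^-5, f = 0.01451, h_1 = f(L/D)V²/2g = 15.65 m
Pipe 2: V = 1.364 m/s, Re = 2.06×10^5, ε/D = 7.38×10^-4, f = 0.01976, h_2 = f(L/D)V²/2g = 8.376 m
Series → Q common, losses add: H = Σh = 24.03 m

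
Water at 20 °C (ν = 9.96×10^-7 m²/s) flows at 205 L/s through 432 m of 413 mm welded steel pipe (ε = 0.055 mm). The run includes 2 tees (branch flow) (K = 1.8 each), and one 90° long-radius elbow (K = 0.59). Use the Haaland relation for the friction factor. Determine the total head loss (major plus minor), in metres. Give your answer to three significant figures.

V = 4Q/(πD²) = 1.530 m/s; V²/2g = 0.1194 m
Re = 6.35×10^5, ε/D = 1.33×10^-4 → f = 0.01429 (Haaland)
Major: h_f = f(L/D)·V²/2g = 0.01429·1046·0.1194 = 1.784 m
Minor: ΣK = 4.19; h_m = ΣK·V²/2g = 0.5001 m
Total H_L = 1.784 + 0.5001 = 2.285 m

H_L ≈ 2.28 m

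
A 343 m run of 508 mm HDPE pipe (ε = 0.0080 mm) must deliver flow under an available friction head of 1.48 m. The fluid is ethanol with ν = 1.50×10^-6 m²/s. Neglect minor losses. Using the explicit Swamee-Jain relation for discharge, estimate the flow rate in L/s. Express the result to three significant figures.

Q ≈ 370 L/s

Swamee-Jain (Type II): Q = -0.965·√(gD⁵h_f/L)·ln[ε/(3.7D) + √(3.17ν²L/(gD³h_f))]
√(gD⁵h_f/L) = √(9.81·0.508⁵·1.48/343) = 0.03784
ε/(3.7D) = 4.26×10^-6; √(3.17ν²L/(gD³h_f)) = 3.59×10^-5
Q = -0.965·0.03784·ln(4.011×10^-5) = 0.3697 m³/s
Check: V = 1.82 m/s, Re = 6.18×10^5, f = 0.01289, h_f = 1.48 m ≈ 1.48 m ✓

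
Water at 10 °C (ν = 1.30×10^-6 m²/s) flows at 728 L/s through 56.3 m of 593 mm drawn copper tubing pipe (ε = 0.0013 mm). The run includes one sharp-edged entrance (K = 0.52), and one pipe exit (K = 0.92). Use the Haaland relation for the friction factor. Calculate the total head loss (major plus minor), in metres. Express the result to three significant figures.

H_L ≈ 0.889 m

V = 4Q/(πD²) = 2.636 m/s; V²/2g = 0.3541 m
Re = 1.20×10^6, ε/D = 2.19×10^-6 → f = 0.01127 (Haaland)
Major: h_f = f(L/D)·V²/2g = 0.01127·94.94·0.3541 = 0.3791 m
Minor: ΣK = 1.44; h_m = ΣK·V²/2g = 0.5100 m
Total H_L = 0.3791 + 0.5100 = 0.8890 m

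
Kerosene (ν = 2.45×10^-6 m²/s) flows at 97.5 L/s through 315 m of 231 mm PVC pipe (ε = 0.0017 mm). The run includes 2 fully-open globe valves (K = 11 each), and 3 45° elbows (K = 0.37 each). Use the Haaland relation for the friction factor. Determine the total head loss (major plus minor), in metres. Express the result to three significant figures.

H_L ≈ 12.1 m

V = 4Q/(πD²) = 2.326 m/s; V²/2g = 0.2759 m
Re = 2.19×10^5, ε/D = 7.36×10^-6 → f = 0.01527 (Haaland)
Major: h_f = f(L/D)·V²/2g = 0.01527·1364·0.2759 = 5.744 m
Minor: ΣK = 23.1; h_m = ΣK·V²/2g = 6.375 m
Total H_L = 5.744 + 6.375 = 12.12 m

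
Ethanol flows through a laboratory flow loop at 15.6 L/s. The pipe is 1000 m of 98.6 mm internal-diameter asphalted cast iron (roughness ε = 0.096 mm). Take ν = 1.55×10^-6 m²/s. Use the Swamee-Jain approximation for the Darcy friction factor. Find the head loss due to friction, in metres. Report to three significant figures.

V = 4Q/(πD²) = 4·0.0156/(π·0.0986²) = 2.043 m/s
Re = VD/ν = 2.043·0.0986/1.55×10^-6 = 1.30×10^5 → turbulent
ε/D = 0.096/98.6 = 9.74×10^-4
Swamee-Jain: f = 0.02174
h_f = f(L/D)V²/(2g) = 0.02174·(1000/0.0986)·2.043²/(2·9.81) = 46.91 m

h_f ≈ 46.9 m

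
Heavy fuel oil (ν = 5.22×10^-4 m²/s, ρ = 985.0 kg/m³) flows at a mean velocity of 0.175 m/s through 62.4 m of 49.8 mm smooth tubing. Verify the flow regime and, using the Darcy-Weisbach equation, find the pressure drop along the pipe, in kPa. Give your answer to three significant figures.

Δp ≈ 72.4 kPa

Re = VD/ν = 0.175·0.04980/5.22×10^-4 = 16.7 → laminar (Re < 2300)
f = 64/Re = 3.833
h_f = f(L/D)V²/(2g) = 3.833·(62.4/0.04980)·0.175²/(2·9.81) = 7.497 m
Δp = ρg·h_f = 985.0·9.81·7.497 = 72.45 kPa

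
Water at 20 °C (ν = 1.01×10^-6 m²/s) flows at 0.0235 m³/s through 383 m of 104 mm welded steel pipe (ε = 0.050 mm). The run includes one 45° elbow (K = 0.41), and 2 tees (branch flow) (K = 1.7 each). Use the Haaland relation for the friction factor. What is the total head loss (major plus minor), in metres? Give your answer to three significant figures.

H_L ≈ 27.4 m

V = 4Q/(πD²) = 2.766 m/s; V²/2g = 0.3901 m
Re = 2.85×10^5, ε/D = 4.81×10^-4 → f = 0.01803 (Haaland)
Major: h_f = f(L/D)·V²/2g = 0.01803·3683·0.3901 = 25.89 m
Minor: ΣK = 3.81; h_m = ΣK·V²/2g = 1.486 m
Total H_L = 25.89 + 1.486 = 27.38 m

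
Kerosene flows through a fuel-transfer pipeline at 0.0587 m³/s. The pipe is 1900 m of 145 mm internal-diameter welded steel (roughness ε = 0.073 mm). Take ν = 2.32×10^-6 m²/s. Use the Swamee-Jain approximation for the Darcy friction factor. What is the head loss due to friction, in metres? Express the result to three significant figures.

V = 4Q/(πD²) = 4·0.0587/(π·0.145²) = 3.555 m/s
Re = VD/ν = 3.555·0.145/2.32×10^-6 = 2.22×10^5 → turbulent
ε/D = 0.073/145 = 5.03×10^-4
Swamee-Jain: f = 0.01878
h_f = f(L/D)V²/(2g) = 0.01878·(1900/0.145)·3.555²/(2·9.81) = 158.5 m

h_f ≈ 158 m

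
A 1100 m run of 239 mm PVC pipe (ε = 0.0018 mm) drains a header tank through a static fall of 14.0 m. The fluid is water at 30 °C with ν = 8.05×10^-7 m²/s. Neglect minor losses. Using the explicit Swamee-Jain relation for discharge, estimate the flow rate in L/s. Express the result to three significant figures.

Q ≈ 97.2 L/s

Swamee-Jain (Type II): Q = -0.965·√(gD⁵h_f/L)·ln[ε/(3.7D) + √(3.17ν²L/(gD³h_f))]
√(gD⁵h_f/L) = √(9.81·0.239⁵·14.0/1100) = 0.009867
ε/(3.7D) = 2.04×10^-6; √(3.17ν²L/(gD³h_f)) = 3.47×10^-5
Q = -0.965·0.009867·ln(3.675×10^-5) = 0.09723 m³/s
Check: V = 2.17 m/s, Re = 6.43×10^5, f = 0.01266, h_f = 14.0 m ≈ 14.0 m ✓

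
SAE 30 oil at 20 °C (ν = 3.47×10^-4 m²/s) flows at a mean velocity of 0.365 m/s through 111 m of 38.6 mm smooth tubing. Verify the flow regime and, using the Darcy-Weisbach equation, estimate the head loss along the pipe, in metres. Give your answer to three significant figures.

h_f ≈ 30.8 m

Re = VD/ν = 0.365·0.03860/3.47×10^-4 = 40.6 → laminar (Re < 2300)
f = 64/Re = 1.576
h_f = f(L/D)V²/(2g) = 1.576·(111/0.03860)·0.365²/(2·9.81) = 30.78 m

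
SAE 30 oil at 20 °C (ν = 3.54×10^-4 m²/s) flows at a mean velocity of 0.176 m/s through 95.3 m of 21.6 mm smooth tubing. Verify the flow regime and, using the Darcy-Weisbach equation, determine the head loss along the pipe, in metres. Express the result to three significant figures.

h_f ≈ 41.5 m

Re = VD/ν = 0.176·0.02160/3.54×10^-4 = 10.7 → laminar (Re < 2300)
f = 64/Re = 5.960
h_f = f(L/D)V²/(2g) = 5.960·(95.3/0.02160)·0.176²/(2·9.81) = 41.51 m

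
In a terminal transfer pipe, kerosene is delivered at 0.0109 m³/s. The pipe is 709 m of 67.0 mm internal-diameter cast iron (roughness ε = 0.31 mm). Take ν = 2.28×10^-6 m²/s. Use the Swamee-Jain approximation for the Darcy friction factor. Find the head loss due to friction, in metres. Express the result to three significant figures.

V = 4Q/(πD²) = 4·0.0109/(π·0.0670²) = 3.092 m/s
Re = VD/ν = 3.092·0.0670/2.28×10^-6 = 9.09×10^4 → turbulent
ε/D = 0.31/67.0 = 0.00463
Swamee-Jain: f = 0.03102
h_f = f(L/D)V²/(2g) = 0.03102·(709/0.0670)·3.092²/(2·9.81) = 159.9 m

h_f ≈ 160 m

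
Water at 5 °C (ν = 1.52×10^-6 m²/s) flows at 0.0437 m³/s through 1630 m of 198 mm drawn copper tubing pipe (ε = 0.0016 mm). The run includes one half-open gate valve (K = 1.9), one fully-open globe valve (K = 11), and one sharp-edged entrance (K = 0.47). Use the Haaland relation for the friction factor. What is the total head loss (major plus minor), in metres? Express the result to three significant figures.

V = 4Q/(πD²) = 1.419 m/s; V²/2g = 0.1027 m
Re = 1.85×10^5, ε/D = 8.08×10^-6 → f = 0.01578 (Haaland)
Major: h_f = f(L/D)·V²/2g = 0.01578·8232·0.1027 = 13.34 m
Minor: ΣK = 13.4; h_m = ΣK·V²/2g = 1.373 m
Total H_L = 13.34 + 1.373 = 14.71 m

H_L ≈ 14.7 m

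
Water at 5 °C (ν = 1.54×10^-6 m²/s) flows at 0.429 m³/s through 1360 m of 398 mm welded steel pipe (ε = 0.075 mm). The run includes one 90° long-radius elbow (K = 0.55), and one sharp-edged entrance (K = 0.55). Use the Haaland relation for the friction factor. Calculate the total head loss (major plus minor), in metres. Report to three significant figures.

H_L ≈ 30.8 m

V = 4Q/(πD²) = 3.448 m/s; V²/2g = 0.6060 m
Re = 8.91×10^5, ε/D = 1.88×10^-4 → f = 0.01456 (Haaland)
Major: h_f = f(L/D)·V²/2g = 0.01456·3417·0.6060 = 30.16 m
Minor: ΣK = 1.10; h_m = ΣK·V²/2g = 0.6666 m
Total H_L = 30.16 + 0.6666 = 30.83 m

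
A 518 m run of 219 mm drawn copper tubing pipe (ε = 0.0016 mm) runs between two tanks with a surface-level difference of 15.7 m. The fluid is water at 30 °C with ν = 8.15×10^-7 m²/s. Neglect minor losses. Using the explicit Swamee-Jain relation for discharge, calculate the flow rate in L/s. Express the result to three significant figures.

Q ≈ 124 L/s

Swamee-Jain (Type II): Q = -0.965·√(gD⁵h_f/L)·ln[ε/(3.7D) + √(3.17ν²L/(gD³h_f))]
√(gD⁵h_f/L) = √(9.81·0.219⁵·15.7/518) = 0.01224
ε/(3.7D) = 1.97×10^-6; √(3.17ν²L/(gD³h_f)) = 2.60×10^-5
Q = -0.965·0.01224·ln(2.794×10^-5) = 0.1238 m³/s
Check: V = 3.29 m/s, Re = 8.83×10^5, f = 0.01202, h_f = 15.7 m ≈ 15.7 m ✓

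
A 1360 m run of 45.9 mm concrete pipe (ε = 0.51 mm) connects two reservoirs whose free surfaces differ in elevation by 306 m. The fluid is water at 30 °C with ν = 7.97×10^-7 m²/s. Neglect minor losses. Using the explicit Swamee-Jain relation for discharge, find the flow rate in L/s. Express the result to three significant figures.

Q ≈ 3.74 L/s

Swamee-Jain (Type II): Q = -0.965·√(gD⁵h_f/L)·ln[ε/(3.7D) + √(3.17ν²L/(gD³h_f))]
√(gD⁵h_f/L) = √(9.81·0.0459⁵·306/1360) = 6.706×10^-4
ε/(3.7D) = 0.00300; √(3.17ν²L/(gD³h_f)) = 9.71×10^-5
Q = -0.965·6.706×10^-4·ln(0.003100) = 0.003738 m³/s
Check: V = 2.26 m/s, Re = 1.30×10^5, f = 0.03993, h_f = 308 m ≈ 306 m ✓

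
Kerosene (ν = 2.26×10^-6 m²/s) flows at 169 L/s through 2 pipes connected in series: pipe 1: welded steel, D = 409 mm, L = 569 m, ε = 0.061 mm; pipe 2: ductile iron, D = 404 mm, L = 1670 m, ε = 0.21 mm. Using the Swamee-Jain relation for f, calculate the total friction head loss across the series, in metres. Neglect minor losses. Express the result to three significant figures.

H ≈ 8.80 m

Pipe 1: V = 1.286 m/s, Re = 2.33×10^5, ε/D = 1.49×10^-4, f = 0.01642, h_1 = f(L/D)V²/2g = 1.926 m
Pipe 2: V = 1.318 m/s, Re = 2.36×10^5, ε/D = 5.20×10^-4, f = 0.01878, h_2 = f(L/D)V²/2g = 6.875 m
Series → Q common, losses add: H = Σh = 8.801 m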